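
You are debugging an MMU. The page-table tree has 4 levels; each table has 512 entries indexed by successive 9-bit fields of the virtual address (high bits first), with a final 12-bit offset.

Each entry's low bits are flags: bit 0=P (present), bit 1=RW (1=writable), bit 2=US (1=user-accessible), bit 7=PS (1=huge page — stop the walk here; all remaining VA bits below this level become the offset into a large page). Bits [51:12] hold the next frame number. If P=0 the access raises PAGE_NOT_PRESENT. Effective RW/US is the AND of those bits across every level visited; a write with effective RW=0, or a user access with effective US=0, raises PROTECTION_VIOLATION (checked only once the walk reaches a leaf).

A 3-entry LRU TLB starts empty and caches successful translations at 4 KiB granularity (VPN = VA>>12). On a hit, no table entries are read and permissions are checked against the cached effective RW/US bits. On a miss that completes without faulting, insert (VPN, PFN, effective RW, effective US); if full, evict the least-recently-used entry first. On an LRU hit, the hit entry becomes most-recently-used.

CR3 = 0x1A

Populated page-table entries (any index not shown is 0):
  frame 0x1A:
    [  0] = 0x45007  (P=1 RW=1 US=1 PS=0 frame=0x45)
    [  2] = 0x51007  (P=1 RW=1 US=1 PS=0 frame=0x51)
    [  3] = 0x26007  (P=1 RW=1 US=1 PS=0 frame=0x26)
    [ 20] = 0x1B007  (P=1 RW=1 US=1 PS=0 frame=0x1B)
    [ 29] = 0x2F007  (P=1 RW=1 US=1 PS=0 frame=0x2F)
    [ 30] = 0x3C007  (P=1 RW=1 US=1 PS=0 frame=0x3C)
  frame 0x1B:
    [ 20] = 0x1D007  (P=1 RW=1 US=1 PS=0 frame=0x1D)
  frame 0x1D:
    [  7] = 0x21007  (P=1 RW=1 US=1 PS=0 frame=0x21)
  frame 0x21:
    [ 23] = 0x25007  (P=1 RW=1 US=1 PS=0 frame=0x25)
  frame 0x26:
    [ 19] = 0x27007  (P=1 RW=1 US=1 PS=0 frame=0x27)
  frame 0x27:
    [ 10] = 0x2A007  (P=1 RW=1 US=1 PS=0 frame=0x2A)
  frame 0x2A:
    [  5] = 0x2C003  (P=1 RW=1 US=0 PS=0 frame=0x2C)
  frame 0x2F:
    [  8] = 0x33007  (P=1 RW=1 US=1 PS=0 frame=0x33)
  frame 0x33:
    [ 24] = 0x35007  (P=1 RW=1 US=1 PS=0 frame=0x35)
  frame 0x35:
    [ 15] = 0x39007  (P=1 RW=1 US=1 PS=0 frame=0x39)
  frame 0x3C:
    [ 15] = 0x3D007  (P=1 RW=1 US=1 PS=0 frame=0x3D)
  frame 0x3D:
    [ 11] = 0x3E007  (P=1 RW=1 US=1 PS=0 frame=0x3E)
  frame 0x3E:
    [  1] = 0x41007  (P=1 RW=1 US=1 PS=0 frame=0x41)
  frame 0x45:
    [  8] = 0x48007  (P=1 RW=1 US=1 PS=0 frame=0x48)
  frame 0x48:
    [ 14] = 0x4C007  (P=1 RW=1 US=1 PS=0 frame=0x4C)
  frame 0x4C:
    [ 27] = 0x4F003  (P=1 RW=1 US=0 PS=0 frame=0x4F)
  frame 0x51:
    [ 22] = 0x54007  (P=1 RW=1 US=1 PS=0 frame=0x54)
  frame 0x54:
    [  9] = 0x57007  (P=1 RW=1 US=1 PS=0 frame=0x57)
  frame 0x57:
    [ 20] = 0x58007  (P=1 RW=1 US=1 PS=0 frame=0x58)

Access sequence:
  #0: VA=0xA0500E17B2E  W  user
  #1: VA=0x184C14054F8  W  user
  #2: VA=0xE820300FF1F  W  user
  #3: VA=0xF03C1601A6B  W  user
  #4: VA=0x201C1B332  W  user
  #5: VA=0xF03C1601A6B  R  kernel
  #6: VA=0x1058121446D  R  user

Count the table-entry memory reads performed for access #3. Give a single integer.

Trace:
#0 VA=0xA0500E17B2E (w,user):
  L0 @0x1A[20] → 0x1B007  P=1,RW=1,US=1,PS=0
  L1 @0x1B[20] → 0x1D007  P=1,RW=1,US=1,PS=0
  L2 @0x1D[7] → 0x21007  P=1,RW=1,US=1,PS=0
  L3 @0x21[23] → 0x25007  P=1,RW=1,US=1,PS=0
  ✓ 0x25B2E  — 4 lookups
#1 VA=0x184C14054F8 (w,user):
  L0 @0x1A[3] → 0x26007  P=1,RW=1,US=1,PS=0
  L1 @0x26[19] → 0x27007  P=1,RW=1,US=1,PS=0
  L2 @0x27[10] → 0x2A007  P=1,RW=1,US=1,PS=0
  L3 @0x2A[5] → 0x2C003  P=1,RW=1,US=0,PS=0
  ⇒ fault: PROTECTION_VIOLATION  — 4 lookups
#2 VA=0xE820300FF1F (w,user):
  L0 @0x1A[29] → 0x2F007  P=1,RW=1,US=1,PS=0
  L1 @0x2F[8] → 0x33007  P=1,RW=1,US=1,PS=0
  L2 @0x33[24] → 0x35007  P=1,RW=1,US=1,PS=0
  L3 @0x35[15] → 0x39007  P=1,RW=1,US=1,PS=0
  ✓ 0x39F1F  — 4 lookups
#3 VA=0xF03C1601A6B (w,user):
  L0 @0x1A[30] → 0x3C007  P=1,RW=1,US=1,PS=0
  L1 @0x3C[15] → 0x3D007  P=1,RW=1,US=1,PS=0
  L2 @0x3D[11] → 0x3E007  P=1,RW=1,US=1,PS=0
  L3 @0x3E[1] → 0x41007  P=1,RW=1,US=1,PS=0
  ✓ 0x41A6B  — 4 lookups
#4 VA=0x201C1B332 (w,user):
  L0 @0x1A[0] → 0x45007  P=1,RW=1,US=1,PS=0
  L1 @0x45[8] → 0x48007  P=1,RW=1,US=1,PS=0
  L2 @0x48[14] → 0x4C007  P=1,RW=1,US=1,PS=0
  L3 @0x4C[27] → 0x4F003  P=1,RW=1,US=0,PS=0
  ⇒ fault: PROTECTION_VIOLATION  — 4 lookups
#5 VA=0xF03C1601A6B (r,kernel):
  TLB hit vpn=0xF03C1601 → PA=0x41A6B
#6 VA=0x1058121446D (r,user):
  L0 @0x1A[2] → 0x51007  P=1,RW=1,US=1,PS=0
  L1 @0x51[22] → 0x54007  P=1,RW=1,US=1,PS=0
  L2 @0x54[9] → 0x57007  P=1,RW=1,US=1,PS=0
  L3 @0x57[20] → 0x58007  P=1,RW=1,US=1,PS=0
  ✓ 0x5846D  — 4 lookups

Entries read for #3: 4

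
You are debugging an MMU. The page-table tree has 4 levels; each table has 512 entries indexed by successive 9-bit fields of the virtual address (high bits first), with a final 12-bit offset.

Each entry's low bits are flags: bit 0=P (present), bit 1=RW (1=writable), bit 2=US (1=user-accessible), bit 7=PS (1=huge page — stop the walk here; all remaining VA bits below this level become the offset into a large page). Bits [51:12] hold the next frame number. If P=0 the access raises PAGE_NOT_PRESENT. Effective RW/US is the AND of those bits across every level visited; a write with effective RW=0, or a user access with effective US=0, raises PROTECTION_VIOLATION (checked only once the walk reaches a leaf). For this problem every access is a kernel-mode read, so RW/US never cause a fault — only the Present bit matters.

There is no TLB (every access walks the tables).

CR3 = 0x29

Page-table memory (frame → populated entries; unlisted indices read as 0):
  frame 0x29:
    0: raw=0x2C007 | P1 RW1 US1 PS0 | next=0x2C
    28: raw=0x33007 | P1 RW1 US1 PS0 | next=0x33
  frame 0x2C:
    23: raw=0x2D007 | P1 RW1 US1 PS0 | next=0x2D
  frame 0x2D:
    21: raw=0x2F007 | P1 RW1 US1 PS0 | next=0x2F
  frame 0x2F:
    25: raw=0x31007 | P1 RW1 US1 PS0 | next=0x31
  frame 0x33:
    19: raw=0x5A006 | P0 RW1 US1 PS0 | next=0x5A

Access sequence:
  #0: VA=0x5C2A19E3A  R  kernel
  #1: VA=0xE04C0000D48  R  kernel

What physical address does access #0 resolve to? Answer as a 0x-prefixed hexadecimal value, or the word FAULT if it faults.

Walk each access:
#0 VA=0x5C2A19E3A (r,kernel):
  lvl0: tbl 0x29, slot 0 ⇒ 0x2C007 (P1/RW1/US1/PS0)
  lvl1: tbl 0x2C, slot 23 ⇒ 0x2D007 (P1/RW1/US1/PS0)
  lvl2: tbl 0x2D, slot 21 ⇒ 0x2F007 (P1/RW1/US1/PS0)
  lvl3: tbl 0x2F, slot 25 ⇒ 0x31007 (P1/RW1/US1/PS0)
  → PA=0x31E3A  (4 entries read)
#1 VA=0xE04C0000D48 (r,kernel):
  lvl0: tbl 0x29, slot 28 ⇒ 0x33007 (P1/RW1/US1/PS0)
  lvl1: tbl 0x33, slot 19 ⇒ 0x5A006 (P0/RW1/US1/PS0)
  ⇒ fault: PAGE_NOT_PRESENT  — 2 lookups

Access #0 PA: 0x31E3A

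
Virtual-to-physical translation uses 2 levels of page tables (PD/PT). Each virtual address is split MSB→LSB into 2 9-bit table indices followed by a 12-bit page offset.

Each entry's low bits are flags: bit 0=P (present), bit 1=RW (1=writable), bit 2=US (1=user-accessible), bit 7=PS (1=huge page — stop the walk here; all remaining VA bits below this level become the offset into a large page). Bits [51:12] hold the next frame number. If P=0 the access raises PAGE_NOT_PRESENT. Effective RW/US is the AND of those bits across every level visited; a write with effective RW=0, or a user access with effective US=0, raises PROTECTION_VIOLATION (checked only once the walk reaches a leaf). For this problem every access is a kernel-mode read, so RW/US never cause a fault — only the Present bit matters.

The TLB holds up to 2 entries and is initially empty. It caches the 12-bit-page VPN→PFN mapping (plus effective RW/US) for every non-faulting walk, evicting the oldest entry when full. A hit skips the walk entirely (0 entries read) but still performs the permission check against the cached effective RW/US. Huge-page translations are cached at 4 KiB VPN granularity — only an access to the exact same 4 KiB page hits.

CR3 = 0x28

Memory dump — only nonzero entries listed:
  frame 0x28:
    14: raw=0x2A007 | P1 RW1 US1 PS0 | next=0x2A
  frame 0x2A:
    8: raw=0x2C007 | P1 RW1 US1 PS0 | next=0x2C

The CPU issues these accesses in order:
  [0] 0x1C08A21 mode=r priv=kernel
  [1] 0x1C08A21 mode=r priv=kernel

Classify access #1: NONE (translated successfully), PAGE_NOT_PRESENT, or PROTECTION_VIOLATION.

Trace:
#0 VA=0x1C08A21 (r,kernel):
  L0: frame=0x28 idx=14 entry=0x2A007 [P=1 RW=1 US=1 PS=0]
  L1: frame=0x2A idx=8 entry=0x2C007 [P=1 RW=1 US=1 PS=0]
  ⇒ phys 0x2CA21  [2 reads]
#1 VA=0x1C08A21 (r,kernel):
  TLB hit vpn=0x1C08 → PA=0x2CA21

Access #1 fault: NONE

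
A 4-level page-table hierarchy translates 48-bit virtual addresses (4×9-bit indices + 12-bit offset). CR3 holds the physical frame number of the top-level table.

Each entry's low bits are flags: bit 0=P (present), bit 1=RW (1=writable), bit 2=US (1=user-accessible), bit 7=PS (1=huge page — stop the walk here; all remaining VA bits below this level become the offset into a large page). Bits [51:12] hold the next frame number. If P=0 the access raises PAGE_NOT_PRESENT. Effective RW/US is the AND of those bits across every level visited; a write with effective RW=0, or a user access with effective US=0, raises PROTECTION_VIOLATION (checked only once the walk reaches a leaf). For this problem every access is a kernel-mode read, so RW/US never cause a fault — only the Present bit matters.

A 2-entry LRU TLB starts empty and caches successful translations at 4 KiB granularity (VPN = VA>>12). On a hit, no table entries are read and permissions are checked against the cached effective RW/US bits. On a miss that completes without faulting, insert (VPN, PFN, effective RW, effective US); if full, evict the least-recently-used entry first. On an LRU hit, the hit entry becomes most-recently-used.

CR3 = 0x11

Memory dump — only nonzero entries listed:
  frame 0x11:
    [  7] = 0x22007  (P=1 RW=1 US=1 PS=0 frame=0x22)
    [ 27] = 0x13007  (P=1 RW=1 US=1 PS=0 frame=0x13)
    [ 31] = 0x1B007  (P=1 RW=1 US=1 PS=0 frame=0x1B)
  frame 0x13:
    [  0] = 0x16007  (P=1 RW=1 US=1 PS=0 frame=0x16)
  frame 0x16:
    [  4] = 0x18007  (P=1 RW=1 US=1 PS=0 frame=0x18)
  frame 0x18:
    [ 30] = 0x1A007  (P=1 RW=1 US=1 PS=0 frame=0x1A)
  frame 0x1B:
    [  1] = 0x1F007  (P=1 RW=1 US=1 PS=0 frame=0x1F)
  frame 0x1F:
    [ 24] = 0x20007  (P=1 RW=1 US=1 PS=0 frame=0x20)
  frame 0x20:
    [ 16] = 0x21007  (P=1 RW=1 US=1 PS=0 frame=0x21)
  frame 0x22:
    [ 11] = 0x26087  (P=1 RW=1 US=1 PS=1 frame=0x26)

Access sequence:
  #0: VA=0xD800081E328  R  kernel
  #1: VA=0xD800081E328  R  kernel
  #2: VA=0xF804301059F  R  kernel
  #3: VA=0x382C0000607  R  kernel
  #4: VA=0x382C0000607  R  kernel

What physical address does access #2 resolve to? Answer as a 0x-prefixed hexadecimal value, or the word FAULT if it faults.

Trace:
#0 VA=0xD800081E328 (r,kernel):
  lvl0: tbl 0x11, slot 27 ⇒ 0x13007 (P1/RW1/US1/PS0)
  lvl1: tbl 0x13, slot 0 ⇒ 0x16007 (P1/RW1/US1/PS0)
  lvl2: tbl 0x16, slot 4 ⇒ 0x18007 (P1/RW1/US1/PS0)
  lvl3: tbl 0x18, slot 30 ⇒ 0x1A007 (P1/RW1/US1/PS0)
  ✓ 0x1A328  — 4 lookups
#1 VA=0xD800081E328 (r,kernel):
  TLB hit vpn=0xD800081E → PA=0x1A328
#2 VA=0xF804301059F (r,kernel):
  lvl0: tbl 0x11, slot 31 ⇒ 0x1B007 (P1/RW1/US1/PS0)
  lvl1: tbl 0x1B, slot 1 ⇒ 0x1F007 (P1/RW1/US1/PS0)
  lvl2: tbl 0x1F, slot 24 ⇒ 0x20007 (P1/RW1/US1/PS0)
  lvl3: tbl 0x20, slot 16 ⇒ 0x21007 (P1/RW1/US1/PS0)
  ✓ 0x2159F  — 4 lookups
#3 VA=0x382C0000607 (r,kernel):
  lvl0: tbl 0x11, slot 7 ⇒ 0x22007 (P1/RW1/US1/PS0)
  lvl1: tbl 0x22, slot 11 ⇒ 0x26087 (P1/RW1/US1/PS1)
  ✓ 0x26607 (huge @L1)  — 2 lookups
#4 VA=0x382C0000607 (r,kernel):
  TLB hit vpn=0x382C0000 → PA=0x26607

Access #2 PA: 0x2159F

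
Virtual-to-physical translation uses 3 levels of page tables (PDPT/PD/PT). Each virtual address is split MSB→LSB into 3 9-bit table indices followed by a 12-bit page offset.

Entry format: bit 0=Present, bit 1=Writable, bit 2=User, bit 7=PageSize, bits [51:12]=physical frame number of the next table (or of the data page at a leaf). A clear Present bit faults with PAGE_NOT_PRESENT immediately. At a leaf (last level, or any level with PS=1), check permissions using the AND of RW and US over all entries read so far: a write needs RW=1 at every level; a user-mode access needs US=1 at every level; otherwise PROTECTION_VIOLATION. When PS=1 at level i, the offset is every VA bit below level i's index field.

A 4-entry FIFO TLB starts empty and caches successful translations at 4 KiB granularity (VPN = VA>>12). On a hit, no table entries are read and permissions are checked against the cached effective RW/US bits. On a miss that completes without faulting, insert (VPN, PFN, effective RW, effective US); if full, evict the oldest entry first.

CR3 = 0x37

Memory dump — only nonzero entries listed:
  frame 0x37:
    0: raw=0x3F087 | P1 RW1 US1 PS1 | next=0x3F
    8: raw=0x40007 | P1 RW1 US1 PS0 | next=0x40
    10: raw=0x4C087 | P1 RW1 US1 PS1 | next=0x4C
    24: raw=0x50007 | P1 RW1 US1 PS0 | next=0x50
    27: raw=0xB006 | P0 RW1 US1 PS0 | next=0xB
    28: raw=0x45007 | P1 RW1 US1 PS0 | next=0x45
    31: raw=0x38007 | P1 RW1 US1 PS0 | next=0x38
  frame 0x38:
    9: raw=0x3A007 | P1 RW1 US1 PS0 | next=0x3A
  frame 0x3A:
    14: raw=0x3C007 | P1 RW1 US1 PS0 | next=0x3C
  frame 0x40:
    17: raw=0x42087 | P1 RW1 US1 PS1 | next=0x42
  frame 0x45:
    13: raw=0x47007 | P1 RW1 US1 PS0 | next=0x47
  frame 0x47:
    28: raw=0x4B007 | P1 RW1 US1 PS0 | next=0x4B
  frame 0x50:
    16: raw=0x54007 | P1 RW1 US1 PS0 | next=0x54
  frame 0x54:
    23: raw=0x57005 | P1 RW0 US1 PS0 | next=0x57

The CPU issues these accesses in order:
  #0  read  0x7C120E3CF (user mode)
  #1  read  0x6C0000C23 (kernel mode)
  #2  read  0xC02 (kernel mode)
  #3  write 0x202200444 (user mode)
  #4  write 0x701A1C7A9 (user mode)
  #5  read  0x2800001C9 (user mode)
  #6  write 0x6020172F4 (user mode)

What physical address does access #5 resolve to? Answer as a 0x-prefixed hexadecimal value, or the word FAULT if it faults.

Walk each access:
#0 VA=0x7C120E3CF (r,user):
  [0] read 0x37 idx=31: raw=0x38007 flags P=1 W=1 U=1 S=0
  [1] read 0x38 idx=9: raw=0x3A007 flags P=1 W=1 U=1 S=0
  [2] read 0x3A idx=14: raw=0x3C007 flags P=1 W=1 U=1 S=0
  → PA=0x3C3CF  (3 entries read)
#1 VA=0x6C0000C23 (r,kernel):
  [0] read 0x37 idx=27: raw=0xB006 flags P=0 W=1 U=1 S=0
  ✗ PAGE_NOT_PRESENT  [1 reads]
#2 VA=0xC02 (r,kernel):
  [0] read 0x37 idx=0: raw=0x3F087 flags P=1 W=1 U=1 S=1
  → PA=0x3FC02 (huge @L0)  (1 entries read)
#3 VA=0x202200444 (w,user):
  [0] read 0x37 idx=8: raw=0x40007 flags P=1 W=1 U=1 S=0
  [1] read 0x40 idx=17: raw=0x42087 flags P=1 W=1 U=1 S=1
  → PA=0x42444 (huge @L1)  (2 entries read)
#4 VA=0x701A1C7A9 (w,user):
  [0] read 0x37 idx=28: raw=0x45007 flags P=1 W=1 U=1 S=0
  [1] read 0x45 idx=13: raw=0x47007 flags P=1 W=1 U=1 S=0
  [2] read 0x47 idx=28: raw=0x4B007 flags P=1 W=1 U=1 S=0
  → PA=0x4B7A9  (3 entries read)
#5 VA=0x2800001C9 (r,user):
  [0] read 0x37 idx=10: raw=0x4C087 flags P=1 W=1 U=1 S=1
  → PA=0x4C1C9 (huge @L0)  (1 entries read)
#6 VA=0x6020172F4 (w,user):
  [0] read 0x37 idx=24: raw=0x50007 flags P=1 W=1 U=1 S=0
  [1] read 0x50 idx=16: raw=0x54007 flags P=1 W=1 U=1 S=0
  [2] read 0x54 idx=23: raw=0x57005 flags P=1 W=0 U=1 S=0
  ✗ PROTECTION_VIOLATION  [3 reads]

Access #5 PA: 0x4C1C9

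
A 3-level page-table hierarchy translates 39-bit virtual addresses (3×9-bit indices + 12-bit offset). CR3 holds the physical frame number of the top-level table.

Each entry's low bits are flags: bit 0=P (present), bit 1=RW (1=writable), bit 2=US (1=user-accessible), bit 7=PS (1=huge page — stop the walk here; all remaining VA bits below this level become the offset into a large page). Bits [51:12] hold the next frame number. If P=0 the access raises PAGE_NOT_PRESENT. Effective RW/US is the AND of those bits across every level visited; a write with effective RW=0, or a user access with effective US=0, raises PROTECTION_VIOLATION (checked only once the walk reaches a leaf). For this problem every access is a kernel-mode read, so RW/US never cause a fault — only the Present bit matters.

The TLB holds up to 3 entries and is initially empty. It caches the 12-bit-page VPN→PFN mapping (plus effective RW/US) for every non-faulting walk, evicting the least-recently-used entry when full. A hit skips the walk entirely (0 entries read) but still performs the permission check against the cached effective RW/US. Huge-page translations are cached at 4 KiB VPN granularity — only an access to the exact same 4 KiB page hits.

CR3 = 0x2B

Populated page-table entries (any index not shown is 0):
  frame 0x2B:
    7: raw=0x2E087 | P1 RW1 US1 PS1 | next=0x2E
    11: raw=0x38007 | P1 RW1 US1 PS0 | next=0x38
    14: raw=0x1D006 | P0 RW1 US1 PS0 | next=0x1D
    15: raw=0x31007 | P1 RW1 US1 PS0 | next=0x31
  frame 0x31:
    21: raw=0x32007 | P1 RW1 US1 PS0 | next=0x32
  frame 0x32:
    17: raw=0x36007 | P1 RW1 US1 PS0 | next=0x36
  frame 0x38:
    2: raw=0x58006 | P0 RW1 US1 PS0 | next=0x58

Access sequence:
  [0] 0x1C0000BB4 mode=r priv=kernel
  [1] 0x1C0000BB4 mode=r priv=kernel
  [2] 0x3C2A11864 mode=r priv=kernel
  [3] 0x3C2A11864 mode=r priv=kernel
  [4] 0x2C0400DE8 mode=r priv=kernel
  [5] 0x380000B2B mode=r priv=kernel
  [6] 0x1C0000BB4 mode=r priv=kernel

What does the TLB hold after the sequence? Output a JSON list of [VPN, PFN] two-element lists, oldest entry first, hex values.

Walk each access:
#0 VA=0x1C0000BB4 (r,kernel):
  lvl0: tbl 0x2B, slot 7 ⇒ 0x2E087 (P1/RW1/US1/PS1)
  → PA=0x2EBB4 (huge @L0)  (1 entries read)
#1 VA=0x1C0000BB4 (r,kernel):
  TLB hit vpn=0x1C0000 → PA=0x2EBB4
#2 VA=0x3C2A11864 (r,kernel):
  lvl0: tbl 0x2B, slot 15 ⇒ 0x31007 (P1/RW1/US1/PS0)
  lvl1: tbl 0x31, slot 21 ⇒ 0x32007 (P1/RW1/US1/PS0)
  lvl2: tbl 0x32, slot 17 ⇒ 0x36007 (P1/RW1/US1/PS0)
  → PA=0x36864  (3 entries read)
#3 VA=0x3C2A11864 (r,kernel):
  TLB hit vpn=0x3C2A11 → PA=0x36864
#4 VA=0x2C0400DE8 (r,kernel):
  lvl0: tbl 0x2B, slot 11 ⇒ 0x38007 (P1/RW1/US1/PS0)
  lvl1: tbl 0x38, slot 2 ⇒ 0x58006 (P0/RW1/US1/PS0)
  → PAGE_NOT_PRESENT  (2 entries read)
#5 VA=0x380000B2B (r,kernel):
  lvl0: tbl 0x2B, slot 14 ⇒ 0x1D006 (P0/RW1/US1/PS0)
  → PAGE_NOT_PRESENT  (1 entries read)
#6 VA=0x1C0000BB4 (r,kernel):
  TLB hit vpn=0x1C0000 → PA=0x2EBB4

TLB: [["0x3C2A11", "0x36"], ["0x1C0000", "0x2E"]]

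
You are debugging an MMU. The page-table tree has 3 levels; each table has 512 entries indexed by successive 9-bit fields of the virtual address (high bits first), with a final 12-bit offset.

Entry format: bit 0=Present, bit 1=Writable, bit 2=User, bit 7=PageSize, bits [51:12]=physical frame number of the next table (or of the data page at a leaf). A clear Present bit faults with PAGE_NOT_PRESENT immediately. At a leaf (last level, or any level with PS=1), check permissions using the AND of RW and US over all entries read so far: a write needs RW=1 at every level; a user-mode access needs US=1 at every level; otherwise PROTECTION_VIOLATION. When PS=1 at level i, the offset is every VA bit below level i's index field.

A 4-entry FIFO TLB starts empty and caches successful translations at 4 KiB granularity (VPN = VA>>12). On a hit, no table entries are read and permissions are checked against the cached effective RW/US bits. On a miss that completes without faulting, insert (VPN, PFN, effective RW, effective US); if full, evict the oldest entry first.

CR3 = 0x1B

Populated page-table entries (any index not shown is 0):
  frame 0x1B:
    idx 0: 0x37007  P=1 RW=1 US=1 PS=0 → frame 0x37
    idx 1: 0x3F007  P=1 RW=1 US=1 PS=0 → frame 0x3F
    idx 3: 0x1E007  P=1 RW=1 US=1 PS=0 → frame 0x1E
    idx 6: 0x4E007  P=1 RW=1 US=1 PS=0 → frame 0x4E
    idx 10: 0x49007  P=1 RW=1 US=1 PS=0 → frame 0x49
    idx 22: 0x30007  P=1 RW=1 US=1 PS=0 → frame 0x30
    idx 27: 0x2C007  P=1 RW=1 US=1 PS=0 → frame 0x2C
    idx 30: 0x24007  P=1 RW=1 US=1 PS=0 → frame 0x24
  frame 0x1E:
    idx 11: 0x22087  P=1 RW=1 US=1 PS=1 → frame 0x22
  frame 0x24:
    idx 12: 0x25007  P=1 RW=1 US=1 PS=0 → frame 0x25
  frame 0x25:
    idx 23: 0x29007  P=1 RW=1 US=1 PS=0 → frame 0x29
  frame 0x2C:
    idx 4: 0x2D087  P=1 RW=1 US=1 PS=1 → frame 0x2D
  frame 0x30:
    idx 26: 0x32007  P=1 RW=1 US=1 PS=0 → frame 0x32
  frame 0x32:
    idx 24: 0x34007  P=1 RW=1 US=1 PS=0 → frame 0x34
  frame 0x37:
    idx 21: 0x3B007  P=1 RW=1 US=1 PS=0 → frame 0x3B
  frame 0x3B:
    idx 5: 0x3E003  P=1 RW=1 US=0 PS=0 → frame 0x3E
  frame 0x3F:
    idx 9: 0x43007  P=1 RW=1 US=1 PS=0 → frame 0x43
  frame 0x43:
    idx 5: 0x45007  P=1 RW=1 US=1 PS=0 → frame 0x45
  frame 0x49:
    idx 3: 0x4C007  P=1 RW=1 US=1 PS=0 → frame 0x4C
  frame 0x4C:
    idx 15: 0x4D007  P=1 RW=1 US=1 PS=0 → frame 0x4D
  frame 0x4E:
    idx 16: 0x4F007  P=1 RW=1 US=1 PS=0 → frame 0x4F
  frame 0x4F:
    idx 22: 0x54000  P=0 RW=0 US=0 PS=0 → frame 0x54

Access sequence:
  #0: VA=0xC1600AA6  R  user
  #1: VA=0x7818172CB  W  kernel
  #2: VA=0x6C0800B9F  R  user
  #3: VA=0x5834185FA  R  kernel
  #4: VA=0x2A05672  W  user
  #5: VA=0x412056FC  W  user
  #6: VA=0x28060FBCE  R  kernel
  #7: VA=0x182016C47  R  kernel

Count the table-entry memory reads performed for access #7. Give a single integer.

Per-access translation:
#0 VA=0xC1600AA6 (r,user):
  L0 @0x1B[3] → 0x1E007  P=1,RW=1,US=1,PS=0
  L1 @0x1E[11] → 0x22087  P=1,RW=1,US=1,PS=1
  → PA=0x22AA6 (huge @L1)  (2 entries read)
#1 VA=0x7818172CB (w,kernel):
  L0 @0x1B[30] → 0x24007  P=1,RW=1,US=1,PS=0
  L1 @0x24[12] → 0x25007  P=1,RW=1,US=1,PS=0
  L2 @0x25[23] → 0x29007  P=1,RW=1,US=1,PS=0
  → PA=0x292CB  (3 entries read)
#2 VA=0x6C0800B9F (r,user):
  L0 @0x1B[27] → 0x2C007  P=1,RW=1,US=1,PS=0
  L1 @0x2C[4] → 0x2D087  P=1,RW=1,US=1,PS=1
  → PA=0x2DB9F (huge @L1)  (2 entries read)
#3 VA=0x5834185FA (r,kernel):
  L0 @0x1B[22] → 0x30007  P=1,RW=1,US=1,PS=0
  L1 @0x30[26] → 0x32007  P=1,RW=1,US=1,PS=0
  L2 @0x32[24] → 0x34007  P=1,RW=1,US=1,PS=0
  → PA=0x345FA  (3 entries read)
#4 VA=0x2A05672 (w,user):
  L0 @0x1B[0] → 0x37007  P=1,RW=1,US=1,PS=0
  L1 @0x37[21] → 0x3B007  P=1,RW=1,US=1,PS=0
  L2 @0x3B[5] → 0x3E003  P=1,RW=1,US=0,PS=0
  ✗ PROTECTION_VIOLATION  [3 reads]
#5 VA=0x412056FC (w,user):
  L0 @0x1B[1] → 0x3F007  P=1,RW=1,US=1,PS=0
  L1 @0x3F[9] → 0x43007  P=1,RW=1,US=1,PS=0
  L2 @0x43[5] → 0x45007  P=1,RW=1,US=1,PS=0
  → PA=0x456FC  (3 entries read)
#6 VA=0x28060FBCE (r,kernel):
  L0 @0x1B[10] → 0x49007  P=1,RW=1,US=1,PS=0
  L1 @0x49[3] → 0x4C007  P=1,RW=1,US=1,PS=0
  L2 @0x4C[15] → 0x4D007  P=1,RW=1,US=1,PS=0
  → PA=0x4DBCE  (3 entries read)
#7 VA=0x182016C47 (r,kernel):
  L0 @0x1B[6] → 0x4E007  P=1,RW=1,US=1,PS=0
  L1 @0x4E[16] → 0x4F007  P=1,RW=1,US=1,PS=0
  L2 @0x4F[22] → 0x54000  P=0,RW=0,US=0,PS=0
  ✗ PAGE_NOT_PRESENT  [3 reads]

Entries read for #7: 3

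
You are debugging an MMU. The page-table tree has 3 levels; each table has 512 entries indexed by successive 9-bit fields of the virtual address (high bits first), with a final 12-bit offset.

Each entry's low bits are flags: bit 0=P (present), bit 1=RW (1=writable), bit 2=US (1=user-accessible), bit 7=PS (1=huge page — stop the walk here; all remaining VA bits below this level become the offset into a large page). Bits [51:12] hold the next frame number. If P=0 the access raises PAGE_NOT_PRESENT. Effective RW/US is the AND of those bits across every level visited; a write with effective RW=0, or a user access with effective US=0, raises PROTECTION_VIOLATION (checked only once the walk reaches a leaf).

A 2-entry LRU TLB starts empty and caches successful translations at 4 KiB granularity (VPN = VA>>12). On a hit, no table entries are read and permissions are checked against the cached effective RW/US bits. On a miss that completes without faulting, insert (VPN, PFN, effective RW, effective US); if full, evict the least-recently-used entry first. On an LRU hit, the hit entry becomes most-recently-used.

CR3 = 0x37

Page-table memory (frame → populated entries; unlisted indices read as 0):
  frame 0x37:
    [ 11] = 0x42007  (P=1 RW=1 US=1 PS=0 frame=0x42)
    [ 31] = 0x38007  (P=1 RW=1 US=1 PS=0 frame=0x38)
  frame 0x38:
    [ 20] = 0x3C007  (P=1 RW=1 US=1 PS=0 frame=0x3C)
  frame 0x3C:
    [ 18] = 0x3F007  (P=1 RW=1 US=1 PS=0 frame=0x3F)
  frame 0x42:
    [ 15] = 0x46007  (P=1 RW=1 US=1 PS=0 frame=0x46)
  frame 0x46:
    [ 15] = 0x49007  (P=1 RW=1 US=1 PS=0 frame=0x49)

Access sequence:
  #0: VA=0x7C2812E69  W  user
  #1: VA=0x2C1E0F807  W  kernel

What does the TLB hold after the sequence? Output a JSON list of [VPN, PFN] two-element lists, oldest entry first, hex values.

Per-access translation:
#0 VA=0x7C2812E69 (w,user):
  [0] read 0x37 idx=31: raw=0x38007 flags P=1 W=1 U=1 S=0
  [1] read 0x38 idx=20: raw=0x3C007 flags P=1 W=1 U=1 S=0
  [2] read 0x3C idx=18: raw=0x3F007 flags P=1 W=1 U=1 S=0
  → PA=0x3FE69  (3 entries read)
#1 VA=0x2C1E0F807 (w,kernel):
  [0] read 0x37 idx=11: raw=0x42007 flags P=1 W=1 U=1 S=0
  [1] read 0x42 idx=15: raw=0x46007 flags P=1 W=1 U=1 S=0
  [2] read 0x46 idx=15: raw=0x49007 flags P=1 W=1 U=1 S=0
  → PA=0x49807  (3 entries read)

TLB: [["0x7C2812", "0x3F"], ["0x2C1E0F", "0x49"]]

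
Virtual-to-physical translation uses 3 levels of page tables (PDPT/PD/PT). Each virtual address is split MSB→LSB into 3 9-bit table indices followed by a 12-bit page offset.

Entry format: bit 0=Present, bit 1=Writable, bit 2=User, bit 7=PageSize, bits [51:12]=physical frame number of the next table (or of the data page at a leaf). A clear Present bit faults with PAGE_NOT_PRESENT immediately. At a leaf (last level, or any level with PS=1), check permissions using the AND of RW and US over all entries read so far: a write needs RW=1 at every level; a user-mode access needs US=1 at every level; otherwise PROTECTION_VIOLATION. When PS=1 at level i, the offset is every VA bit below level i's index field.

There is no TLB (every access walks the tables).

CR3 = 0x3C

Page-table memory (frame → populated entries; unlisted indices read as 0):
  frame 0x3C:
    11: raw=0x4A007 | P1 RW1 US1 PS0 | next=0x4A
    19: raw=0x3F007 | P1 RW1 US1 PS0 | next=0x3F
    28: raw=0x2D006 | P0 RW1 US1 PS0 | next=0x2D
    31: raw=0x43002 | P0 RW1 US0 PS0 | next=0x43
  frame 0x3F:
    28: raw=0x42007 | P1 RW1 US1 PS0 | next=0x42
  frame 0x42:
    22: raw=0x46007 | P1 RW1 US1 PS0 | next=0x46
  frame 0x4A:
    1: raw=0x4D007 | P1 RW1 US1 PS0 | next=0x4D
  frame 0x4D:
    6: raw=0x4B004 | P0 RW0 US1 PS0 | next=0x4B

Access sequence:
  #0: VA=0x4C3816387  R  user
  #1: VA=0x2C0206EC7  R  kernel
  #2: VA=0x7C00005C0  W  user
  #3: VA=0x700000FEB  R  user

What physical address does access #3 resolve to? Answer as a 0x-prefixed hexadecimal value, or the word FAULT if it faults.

Trace:
#0 VA=0x4C3816387 (r,user):
  [0] read 0x3C idx=19: raw=0x3F007 flags P=1 W=1 U=1 S=0
  [1] read 0x3F idx=28: raw=0x42007 flags P=1 W=1 U=1 S=0
  [2] read 0x42 idx=22: raw=0x46007 flags P=1 W=1 U=1 S=0
  → PA=0x46387  (3 entries read)
#1 VA=0x2C0206EC7 (r,kernel):
  [0] read 0x3C idx=11: raw=0x4A007 flags P=1 W=1 U=1 S=0
  [1] read 0x4A idx=1: raw=0x4D007 flags P=1 W=1 U=1 S=0
  [2] read 0x4D idx=6: raw=0x4B004 flags P=0 W=0 U=1 S=0
  ✗ PAGE_NOT_PRESENT  [3 reads]
#2 VA=0x7C00005C0 (w,user):
  [0] read 0x3C idx=31: raw=0x43002 flags P=0 W=1 U=0 S=0
  ✗ PAGE_NOT_PRESENT  [1 reads]
#3 VA=0x700000FEB (r,user):
  [0] read 0x3C idx=28: raw=0x2D006 flags P=0 W=1 U=1 S=0
  ✗ PAGE_NOT_PRESENT  [1 reads]

Access #3 PA: FAULT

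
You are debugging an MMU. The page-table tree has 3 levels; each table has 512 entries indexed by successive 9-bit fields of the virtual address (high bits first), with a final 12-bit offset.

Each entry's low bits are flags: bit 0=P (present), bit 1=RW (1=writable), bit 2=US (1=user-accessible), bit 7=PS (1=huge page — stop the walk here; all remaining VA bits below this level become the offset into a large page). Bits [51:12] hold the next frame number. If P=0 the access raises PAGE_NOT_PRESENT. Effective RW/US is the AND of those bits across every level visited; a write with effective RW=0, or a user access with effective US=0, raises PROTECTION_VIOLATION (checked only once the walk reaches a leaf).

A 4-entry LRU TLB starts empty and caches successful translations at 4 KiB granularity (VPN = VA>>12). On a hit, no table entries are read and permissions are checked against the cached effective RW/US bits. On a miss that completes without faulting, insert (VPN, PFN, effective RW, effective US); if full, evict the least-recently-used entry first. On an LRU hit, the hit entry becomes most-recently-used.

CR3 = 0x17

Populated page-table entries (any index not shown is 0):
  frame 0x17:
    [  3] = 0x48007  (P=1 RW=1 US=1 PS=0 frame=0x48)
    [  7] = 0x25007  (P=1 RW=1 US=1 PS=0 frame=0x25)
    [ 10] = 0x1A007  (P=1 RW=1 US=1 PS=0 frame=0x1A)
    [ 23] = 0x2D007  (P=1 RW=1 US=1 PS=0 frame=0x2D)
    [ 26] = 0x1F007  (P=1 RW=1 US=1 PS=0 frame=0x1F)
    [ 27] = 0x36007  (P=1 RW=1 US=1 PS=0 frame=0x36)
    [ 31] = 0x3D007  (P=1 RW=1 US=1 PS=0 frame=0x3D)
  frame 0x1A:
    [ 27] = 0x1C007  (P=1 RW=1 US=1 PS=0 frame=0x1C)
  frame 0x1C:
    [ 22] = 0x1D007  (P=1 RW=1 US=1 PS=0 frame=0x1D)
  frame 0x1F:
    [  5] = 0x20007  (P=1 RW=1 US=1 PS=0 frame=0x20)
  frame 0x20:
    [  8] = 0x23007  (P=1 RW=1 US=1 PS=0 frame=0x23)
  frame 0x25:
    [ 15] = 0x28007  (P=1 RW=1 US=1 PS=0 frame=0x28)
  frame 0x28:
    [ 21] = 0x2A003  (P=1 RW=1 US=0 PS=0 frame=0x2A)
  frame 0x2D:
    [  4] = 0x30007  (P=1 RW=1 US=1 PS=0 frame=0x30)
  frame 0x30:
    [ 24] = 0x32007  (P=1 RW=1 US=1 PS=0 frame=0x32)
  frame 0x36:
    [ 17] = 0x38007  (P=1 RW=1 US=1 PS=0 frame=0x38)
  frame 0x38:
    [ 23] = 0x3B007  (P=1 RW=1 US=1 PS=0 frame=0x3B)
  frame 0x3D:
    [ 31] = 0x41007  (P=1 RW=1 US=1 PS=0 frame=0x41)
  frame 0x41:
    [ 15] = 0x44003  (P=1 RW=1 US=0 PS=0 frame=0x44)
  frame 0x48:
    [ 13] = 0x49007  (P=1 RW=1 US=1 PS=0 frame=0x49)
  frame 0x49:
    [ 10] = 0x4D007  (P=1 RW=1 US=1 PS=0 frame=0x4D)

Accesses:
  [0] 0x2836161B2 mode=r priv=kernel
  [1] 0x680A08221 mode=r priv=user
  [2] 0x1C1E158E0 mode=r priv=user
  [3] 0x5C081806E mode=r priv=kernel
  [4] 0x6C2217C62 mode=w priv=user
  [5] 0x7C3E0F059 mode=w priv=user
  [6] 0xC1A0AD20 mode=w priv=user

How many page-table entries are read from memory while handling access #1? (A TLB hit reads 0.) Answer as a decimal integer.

Per-access translation:
#0 VA=0x2836161B2 (r,kernel):
  L0: frame=0x17 idx=10 entry=0x1A007 [P=1 RW=1 US=1 PS=0]
  L1: frame=0x1A idx=27 entry=0x1C007 [P=1 RW=1 US=1 PS=0]
  L2: frame=0x1C idx=22 entry=0x1D007 [P=1 RW=1 US=1 PS=0]
  ⇒ phys 0x1D1B2  [3 reads]
#1 VA=0x680A08221 (r,user):
  L0: frame=0x17 idx=26 entry=0x1F007 [P=1 RW=1 US=1 PS=0]
  L1: frame=0x1F idx=5 entry=0x20007 [P=1 RW=1 US=1 PS=0]
  L2: frame=0x20 idx=8 entry=0x23007 [P=1 RW=1 US=1 PS=0]
  ⇒ phys 0x23221  [3 reads]
#2 VA=0x1C1E158E0 (r,user):
  L0: frame=0x17 idx=7 entry=0x25007 [P=1 RW=1 US=1 PS=0]
  L1: frame=0x25 idx=15 entry=0x28007 [P=1 RW=1 US=1 PS=0]
  L2: frame=0x28 idx=21 entry=0x2A003 [P=1 RW=1 US=0 PS=0]
  ✗ PROTECTION_VIOLATION  [3 reads]
#3 VA=0x5C081806E (r,kernel):
  L0: frame=0x17 idx=23 entry=0x2D007 [P=1 RW=1 US=1 PS=0]
  L1: frame=0x2D idx=4 entry=0x30007 [P=1 RW=1 US=1 PS=0]
  L2: frame=0x30 idx=24 entry=0x32007 [P=1 RW=1 US=1 PS=0]
  ⇒ phys 0x3206E  [3 reads]
#4 VA=0x6C2217C62 (w,user):
  L0: frame=0x17 idx=27 entry=0x36007 [P=1 RW=1 US=1 PS=0]
  L1: frame=0x36 idx=17 entry=0x38007 [P=1 RW=1 US=1 PS=0]
  L2: frame=0x38 idx=23 entry=0x3B007 [P=1 RW=1 US=1 PS=0]
  ⇒ phys 0x3BC62  [3 reads]
#5 VA=0x7C3E0F059 (w,user):
  L0: frame=0x17 idx=31 entry=0x3D007 [P=1 RW=1 US=1 PS=0]
  L1: frame=0x3D idx=31 entry=0x41007 [P=1 RW=1 US=1 PS=0]
  L2: frame=0x41 idx=15 entry=0x44003 [P=1 RW=1 US=0 PS=0]
  ✗ PROTECTION_VIOLATION  [3 reads]
#6 VA=0xC1A0AD20 (w,user):
  L0: frame=0x17 idx=3 entry=0x48007 [P=1 RW=1 US=1 PS=0]
  L1: frame=0x48 idx=13 entry=0x49007 [P=1 RW=1 US=1 PS=0]
  L2: frame=0x49 idx=10 entry=0x4D007 [P=1 RW=1 US=1 PS=0]
  ⇒ phys 0x4DD20  [3 reads]

Entries read for #1: 3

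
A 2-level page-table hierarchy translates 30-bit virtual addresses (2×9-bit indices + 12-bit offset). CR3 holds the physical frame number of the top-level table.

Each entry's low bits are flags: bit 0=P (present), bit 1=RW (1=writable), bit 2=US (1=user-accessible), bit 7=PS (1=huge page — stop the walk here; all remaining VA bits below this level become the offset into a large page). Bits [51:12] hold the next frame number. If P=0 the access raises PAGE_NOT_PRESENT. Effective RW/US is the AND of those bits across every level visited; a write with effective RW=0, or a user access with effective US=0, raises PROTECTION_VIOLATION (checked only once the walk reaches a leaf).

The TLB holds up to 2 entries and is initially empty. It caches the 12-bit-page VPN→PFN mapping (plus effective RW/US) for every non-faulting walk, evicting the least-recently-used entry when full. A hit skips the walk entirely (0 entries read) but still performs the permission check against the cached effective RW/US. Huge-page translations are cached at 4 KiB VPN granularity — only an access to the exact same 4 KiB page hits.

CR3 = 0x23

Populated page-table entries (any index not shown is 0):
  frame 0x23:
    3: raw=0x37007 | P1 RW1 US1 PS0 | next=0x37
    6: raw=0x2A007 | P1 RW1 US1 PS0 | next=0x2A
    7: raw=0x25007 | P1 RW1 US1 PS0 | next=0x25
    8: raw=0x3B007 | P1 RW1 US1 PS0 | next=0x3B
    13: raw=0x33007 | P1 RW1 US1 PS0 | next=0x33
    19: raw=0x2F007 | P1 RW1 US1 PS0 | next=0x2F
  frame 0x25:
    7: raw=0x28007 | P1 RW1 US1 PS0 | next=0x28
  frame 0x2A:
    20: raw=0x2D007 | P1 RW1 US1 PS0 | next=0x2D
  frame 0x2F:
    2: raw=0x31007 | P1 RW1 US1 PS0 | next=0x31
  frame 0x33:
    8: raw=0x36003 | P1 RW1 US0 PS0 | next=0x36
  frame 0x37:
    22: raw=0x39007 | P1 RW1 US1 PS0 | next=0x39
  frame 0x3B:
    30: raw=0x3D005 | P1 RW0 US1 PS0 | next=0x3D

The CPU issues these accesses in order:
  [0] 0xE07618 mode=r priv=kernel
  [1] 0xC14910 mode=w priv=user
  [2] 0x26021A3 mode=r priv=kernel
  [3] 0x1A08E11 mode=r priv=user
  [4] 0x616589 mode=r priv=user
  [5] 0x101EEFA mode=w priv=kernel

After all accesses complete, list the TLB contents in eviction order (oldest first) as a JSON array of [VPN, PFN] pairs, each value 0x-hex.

Per-access translation:
#0 VA=0xE07618 (r,kernel):
  lvl0: tbl 0x23, slot 7 ⇒ 0x25007 (P1/RW1/US1/PS0)
  lvl1: tbl 0x25, slot 7 ⇒ 0x28007 (P1/RW1/US1/PS0)
  → PA=0x28618  (2 entries read)
#1 VA=0xC14910 (w,user):
  lvl0: tbl 0x23, slot 6 ⇒ 0x2A007 (P1/RW1/US1/PS0)
  lvl1: tbl 0x2A, slot 20 ⇒ 0x2D007 (P1/RW1/US1/PS0)
  → PA=0x2D910  (2 entries read)
#2 VA=0x26021A3 (r,kernel):
  lvl0: tbl 0x23, slot 19 ⇒ 0x2F007 (P1/RW1/US1/PS0)
  lvl1: tbl 0x2F, slot 2 ⇒ 0x31007 (P1/RW1/US1/PS0)
  → PA=0x311A3  (2 entries read)
#3 VA=0x1A08E11 (r,user):
  lvl0: tbl 0x23, slot 13 ⇒ 0x33007 (P1/RW1/US1/PS0)
  lvl1: tbl 0x33, slot 8 ⇒ 0x36003 (P1/RW1/US0/PS0)
  ✗ PROTECTION_VIOLATION  [2 reads]
#4 VA=0x616589 (r,user):
  lvl0: tbl 0x23, slot 3 ⇒ 0x37007 (P1/RW1/US1/PS0)
  lvl1: tbl 0x37, slot 22 ⇒ 0x39007 (P1/RW1/US1/PS0)
  → PA=0x39589  (2 entries read)
#5 VA=0x101EEFA (w,kernel):
  lvl0: tbl 0x23, slot 8 ⇒ 0x3B007 (P1/RW1/US1/PS0)
  lvl1: tbl 0x3B, slot 30 ⇒ 0x3D005 (P1/RW0/US1/PS0)
  ✗ PROTECTION_VIOLATION  [2 reads]

TLB: [["0x2602", "0x31"], ["0x616", "0x39"]]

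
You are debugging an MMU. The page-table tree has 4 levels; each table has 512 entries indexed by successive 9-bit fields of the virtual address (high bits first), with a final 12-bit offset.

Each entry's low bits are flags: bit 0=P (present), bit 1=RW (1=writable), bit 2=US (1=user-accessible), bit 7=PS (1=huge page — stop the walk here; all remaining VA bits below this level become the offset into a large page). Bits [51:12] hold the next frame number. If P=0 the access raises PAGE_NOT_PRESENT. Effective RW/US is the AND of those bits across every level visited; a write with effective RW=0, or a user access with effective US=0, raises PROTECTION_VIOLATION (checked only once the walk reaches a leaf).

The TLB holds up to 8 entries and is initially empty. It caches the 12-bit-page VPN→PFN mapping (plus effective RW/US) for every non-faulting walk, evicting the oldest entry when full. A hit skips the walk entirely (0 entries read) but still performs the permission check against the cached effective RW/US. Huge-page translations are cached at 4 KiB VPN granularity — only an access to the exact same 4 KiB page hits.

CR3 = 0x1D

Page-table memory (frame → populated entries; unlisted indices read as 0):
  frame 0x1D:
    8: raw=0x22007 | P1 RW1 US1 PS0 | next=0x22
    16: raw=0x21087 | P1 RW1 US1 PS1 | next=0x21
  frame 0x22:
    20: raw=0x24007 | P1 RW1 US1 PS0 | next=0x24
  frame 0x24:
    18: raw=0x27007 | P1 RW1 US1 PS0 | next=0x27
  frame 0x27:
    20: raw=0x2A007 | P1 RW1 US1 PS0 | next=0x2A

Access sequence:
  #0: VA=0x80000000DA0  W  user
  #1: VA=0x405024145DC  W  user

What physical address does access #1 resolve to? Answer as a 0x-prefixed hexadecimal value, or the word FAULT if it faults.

Trace:
#0 VA=0x80000000DA0 (w,user):
  lvl0: tbl 0x1D, slot 16 ⇒ 0x21087 (P1/RW1/US1/PS1)
  → PA=0x21DA0 (huge @L0)  (1 entries read)
#1 VA=0x405024145DC (w,user):
  lvl0: tbl 0x1D, slot 8 ⇒ 0x22007 (P1/RW1/US1/PS0)
  lvl1: tbl 0x22, slot 20 ⇒ 0x24007 (P1/RW1/US1/PS0)
  lvl2: tbl 0x24, slot 18 ⇒ 0x27007 (P1/RW1/US1/PS0)
  lvl3: tbl 0x27, slot 20 ⇒ 0x2A007 (P1/RW1/US1/PS0)
  → PA=0x2A5DC  (4 entries read)

Access #1 PA: 0x2A5DC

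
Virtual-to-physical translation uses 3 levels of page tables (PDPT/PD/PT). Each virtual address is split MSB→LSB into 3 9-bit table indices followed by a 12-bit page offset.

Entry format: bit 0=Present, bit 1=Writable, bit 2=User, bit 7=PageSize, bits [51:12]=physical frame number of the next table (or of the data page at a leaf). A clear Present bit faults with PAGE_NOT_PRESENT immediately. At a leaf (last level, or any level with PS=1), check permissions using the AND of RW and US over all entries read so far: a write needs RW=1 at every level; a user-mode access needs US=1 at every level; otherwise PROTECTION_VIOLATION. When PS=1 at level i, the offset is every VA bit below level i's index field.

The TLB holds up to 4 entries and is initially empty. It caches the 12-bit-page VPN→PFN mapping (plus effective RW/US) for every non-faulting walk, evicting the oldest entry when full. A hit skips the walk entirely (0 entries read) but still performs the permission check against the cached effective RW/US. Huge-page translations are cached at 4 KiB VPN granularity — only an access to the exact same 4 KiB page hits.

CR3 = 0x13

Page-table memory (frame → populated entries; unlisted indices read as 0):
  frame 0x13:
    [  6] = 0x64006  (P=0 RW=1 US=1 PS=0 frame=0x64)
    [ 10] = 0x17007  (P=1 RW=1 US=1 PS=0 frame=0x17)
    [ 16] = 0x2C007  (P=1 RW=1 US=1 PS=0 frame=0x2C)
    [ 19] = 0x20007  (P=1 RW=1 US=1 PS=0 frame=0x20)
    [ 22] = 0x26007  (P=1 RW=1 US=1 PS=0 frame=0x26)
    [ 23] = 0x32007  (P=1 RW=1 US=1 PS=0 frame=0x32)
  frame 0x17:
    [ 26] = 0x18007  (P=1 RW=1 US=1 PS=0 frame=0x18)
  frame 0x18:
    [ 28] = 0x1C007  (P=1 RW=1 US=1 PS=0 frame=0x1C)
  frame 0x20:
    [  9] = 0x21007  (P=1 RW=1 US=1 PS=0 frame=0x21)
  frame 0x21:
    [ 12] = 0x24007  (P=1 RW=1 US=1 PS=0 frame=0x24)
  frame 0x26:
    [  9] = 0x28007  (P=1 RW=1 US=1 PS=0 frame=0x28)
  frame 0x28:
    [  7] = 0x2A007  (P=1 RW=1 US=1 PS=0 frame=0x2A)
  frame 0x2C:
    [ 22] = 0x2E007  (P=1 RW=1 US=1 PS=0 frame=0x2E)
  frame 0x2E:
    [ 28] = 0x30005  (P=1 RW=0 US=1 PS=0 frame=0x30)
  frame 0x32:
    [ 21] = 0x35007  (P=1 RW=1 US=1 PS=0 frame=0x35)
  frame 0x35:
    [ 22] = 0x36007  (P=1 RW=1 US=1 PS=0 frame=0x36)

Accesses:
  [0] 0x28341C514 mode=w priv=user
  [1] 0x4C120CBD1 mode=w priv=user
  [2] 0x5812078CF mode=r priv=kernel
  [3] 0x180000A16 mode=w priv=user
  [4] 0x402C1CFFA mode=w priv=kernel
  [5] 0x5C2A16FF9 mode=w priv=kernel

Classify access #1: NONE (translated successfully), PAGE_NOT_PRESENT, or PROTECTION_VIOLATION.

Trace:
#0 VA=0x28341C514 (w,user):
  L0: frame=0x13 idx=10 entry=0x17007 [P=1 RW=1 US=1 PS=0]
  L1: frame=0x17 idx=26 entry=0x18007 [P=1 RW=1 US=1 PS=0]
  L2: frame=0x18 idx=28 entry=0x1C007 [P=1 RW=1 US=1 PS=0]
  ✓ 0x1C514  — 3 lookups
#1 VA=0x4C120CBD1 (w,user):
  L0: frame=0x13 idx=19 entry=0x20007 [P=1 RW=1 US=1 PS=0]
  L1: frame=0x20 idx=9 entry=0x21007 [P=1 RW=1 US=1 PS=0]
  L2: frame=0x21 idx=12 entry=0x24007 [P=1 RW=1 US=1 PS=0]
  ✓ 0x24BD1  — 3 lookups
#2 VA=0x5812078CF (r,kernel):
  L0: frame=0x13 idx=22 entry=0x26007 [P=1 RW=1 US=1 PS=0]
  L1: frame=0x26 idx=9 entry=0x28007 [P=1 RW=1 US=1 PS=0]
  L2: frame=0x28 idx=7 entry=0x2A007 [P=1 RW=1 US=1 PS=0]
  ✓ 0x2A8CF  — 3 lookups
#3 VA=0x180000A16 (w,user):
  L0: frame=0x13 idx=6 entry=0x64006 [P=0 RW=1 US=1 PS=0]
  → PAGE_NOT_PRESENT  (1 entries read)
#4 VA=0x402C1CFFA (w,kernel):
  L0: frame=0x13 idx=16 entry=0x2C007 [P=1 RW=1 US=1 PS=0]
  L1: frame=0x2C idx=22 entry=0x2E007 [P=1 RW=1 US=1 PS=0]
  L2: frame=0x2E idx=28 entry=0x30005 [P=1 RW=0 US=1 PS=0]
  → PROTECTION_VIOLATION  (3 entries read)
#5 VA=0x5C2A16FF9 (w,kernel):
  L0: frame=0x13 idx=23 entry=0x32007 [P=1 RW=1 US=1 PS=0]
  L1: frame=0x32 idx=21 entry=0x35007 [P=1 RW=1 US=1 PS=0]
  L2: frame=0x35 idx=22 entry=0x36007 [P=1 RW=1 US=1 PS=0]
  ✓ 0x36FF9  — 3 lookups

Access #1 fault: NONE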